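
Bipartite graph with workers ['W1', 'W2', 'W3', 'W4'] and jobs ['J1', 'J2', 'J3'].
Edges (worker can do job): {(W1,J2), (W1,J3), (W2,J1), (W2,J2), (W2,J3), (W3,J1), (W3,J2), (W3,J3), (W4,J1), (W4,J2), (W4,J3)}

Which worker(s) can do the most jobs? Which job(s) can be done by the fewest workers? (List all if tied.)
Most versatile: W2, W3, W4 (3 jobs); Least covered: J1 (3 workers)

Worker degrees (jobs they can do): W1:2, W2:3, W3:3, W4:3
Job degrees (workers who can do it): J1:3, J2:4, J3:4

Maximum worker degree is 3, achieved by: W2, W3, W4
Minimum job degree is 3, achieved by: J1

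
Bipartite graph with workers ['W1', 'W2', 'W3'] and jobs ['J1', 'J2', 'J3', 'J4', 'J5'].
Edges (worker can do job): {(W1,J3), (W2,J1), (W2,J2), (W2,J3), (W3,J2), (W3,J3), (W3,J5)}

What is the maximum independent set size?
Maximum independent set = 5

By König's theorem:
- Min vertex cover = Max matching = 3
- Max independent set = Total vertices - Min vertex cover
- Max independent set = 8 - 3 = 5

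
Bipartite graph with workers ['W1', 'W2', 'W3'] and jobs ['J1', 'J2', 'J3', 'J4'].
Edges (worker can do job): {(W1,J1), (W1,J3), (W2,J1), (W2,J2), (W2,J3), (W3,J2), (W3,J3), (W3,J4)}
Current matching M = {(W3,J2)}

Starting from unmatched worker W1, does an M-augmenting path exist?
Yes: W1 → J1

An M-augmenting path alternates non-matching / matching edges, starting and ending at unmatched vertices.
Path: W1 → J1
(J1 is unmatched in M, so the path is augmenting.)
Flipping edges along this path would increase |M| from 1 to 2.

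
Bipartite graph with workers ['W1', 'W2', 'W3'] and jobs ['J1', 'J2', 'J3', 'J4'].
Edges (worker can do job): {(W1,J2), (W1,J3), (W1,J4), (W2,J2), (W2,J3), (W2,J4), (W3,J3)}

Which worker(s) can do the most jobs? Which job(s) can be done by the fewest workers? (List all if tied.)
Most versatile: W1, W2 (3 jobs); Least covered: J1 (0 workers)

Worker degrees (jobs they can do): W1:3, W2:3, W3:1
Job degrees (workers who can do it): J1:0, J2:2, J3:3, J4:2

Maximum worker degree is 3, achieved by: W1, W2
Minimum job degree is 0, achieved by: J1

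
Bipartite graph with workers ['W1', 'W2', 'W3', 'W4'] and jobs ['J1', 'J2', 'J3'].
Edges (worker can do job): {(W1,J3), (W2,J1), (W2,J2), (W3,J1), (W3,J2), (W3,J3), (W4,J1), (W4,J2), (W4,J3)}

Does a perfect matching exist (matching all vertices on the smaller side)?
Yes, perfect matching exists (size 3)

Perfect matching: {(W1,J3), (W3,J2), (W4,J1)}
All 3 vertices on the smaller side are matched.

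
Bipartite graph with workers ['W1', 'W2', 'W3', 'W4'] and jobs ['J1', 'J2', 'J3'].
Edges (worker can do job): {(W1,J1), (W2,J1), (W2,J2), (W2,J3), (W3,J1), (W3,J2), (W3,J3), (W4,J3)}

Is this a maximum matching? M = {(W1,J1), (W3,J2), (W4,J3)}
Yes, size 3 is maximum

Proposed matching has size 3.
Maximum matching size for this graph: 3.

This is a maximum matching.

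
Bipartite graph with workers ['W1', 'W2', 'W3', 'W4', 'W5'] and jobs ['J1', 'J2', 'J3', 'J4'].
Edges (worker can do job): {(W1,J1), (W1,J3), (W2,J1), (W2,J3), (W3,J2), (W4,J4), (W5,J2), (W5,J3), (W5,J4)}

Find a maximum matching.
Matching: {(W1,J1), (W2,J3), (W3,J2), (W5,J4)}

Maximum matching (size 4):
  W1 → J1
  W2 → J3
  W3 → J2
  W5 → J4

Each worker is assigned to at most one job, and each job to at most one worker.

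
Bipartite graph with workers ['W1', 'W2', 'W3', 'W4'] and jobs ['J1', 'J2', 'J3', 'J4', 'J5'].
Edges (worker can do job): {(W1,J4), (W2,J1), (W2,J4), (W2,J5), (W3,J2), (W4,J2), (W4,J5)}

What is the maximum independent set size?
Maximum independent set = 5

By König's theorem:
- Min vertex cover = Max matching = 4
- Max independent set = Total vertices - Min vertex cover
- Max independent set = 9 - 4 = 5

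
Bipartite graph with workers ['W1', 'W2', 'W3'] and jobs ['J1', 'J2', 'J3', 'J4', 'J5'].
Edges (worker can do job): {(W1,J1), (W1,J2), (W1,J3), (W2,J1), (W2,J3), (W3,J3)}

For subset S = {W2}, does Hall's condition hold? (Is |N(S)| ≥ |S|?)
Yes: |N(S)| = 2, |S| = 1

Subset S = {W2}
Neighbors N(S) = {J1, J3}

|N(S)| = 2, |S| = 1
Hall's condition: |N(S)| ≥ |S| is satisfied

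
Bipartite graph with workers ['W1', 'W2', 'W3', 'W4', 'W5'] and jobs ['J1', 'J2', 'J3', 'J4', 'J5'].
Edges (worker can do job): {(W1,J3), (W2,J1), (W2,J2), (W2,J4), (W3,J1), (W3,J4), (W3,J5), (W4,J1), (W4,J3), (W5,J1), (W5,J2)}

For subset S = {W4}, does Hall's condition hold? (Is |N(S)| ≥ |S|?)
Yes: |N(S)| = 2, |S| = 1

Subset S = {W4}
Neighbors N(S) = {J1, J3}

|N(S)| = 2, |S| = 1
Hall's condition: |N(S)| ≥ |S| is satisfied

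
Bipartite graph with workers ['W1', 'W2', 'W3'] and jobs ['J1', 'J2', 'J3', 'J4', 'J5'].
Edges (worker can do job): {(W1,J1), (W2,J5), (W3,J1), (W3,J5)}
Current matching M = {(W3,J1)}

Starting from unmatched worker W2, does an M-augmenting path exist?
Yes: W2 → J5

An M-augmenting path alternates non-matching / matching edges, starting and ending at unmatched vertices.
Path: W2 → J5
(J5 is unmatched in M, so the path is augmenting.)
Flipping edges along this path would increase |M| from 1 to 2.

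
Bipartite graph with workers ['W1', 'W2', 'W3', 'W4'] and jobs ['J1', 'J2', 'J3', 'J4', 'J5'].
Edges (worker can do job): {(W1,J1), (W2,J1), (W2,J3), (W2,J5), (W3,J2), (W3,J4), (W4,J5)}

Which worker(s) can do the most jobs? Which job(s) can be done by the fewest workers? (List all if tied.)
Most versatile: W2 (3 jobs); Least covered: J2, J3, J4 (1 workers)

Worker degrees (jobs they can do): W1:1, W2:3, W3:2, W4:1
Job degrees (workers who can do it): J1:2, J2:1, J3:1, J4:1, J5:2

Maximum worker degree is 3, achieved by: W2
Minimum job degree is 1, achieved by: J2, J3, J4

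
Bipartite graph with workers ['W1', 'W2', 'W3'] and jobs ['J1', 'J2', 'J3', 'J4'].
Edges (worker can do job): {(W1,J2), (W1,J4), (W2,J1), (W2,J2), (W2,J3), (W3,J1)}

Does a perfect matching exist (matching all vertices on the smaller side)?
Yes, perfect matching exists (size 3)

Perfect matching: {(W1,J4), (W2,J2), (W3,J1)}
All 3 vertices on the smaller side are matched.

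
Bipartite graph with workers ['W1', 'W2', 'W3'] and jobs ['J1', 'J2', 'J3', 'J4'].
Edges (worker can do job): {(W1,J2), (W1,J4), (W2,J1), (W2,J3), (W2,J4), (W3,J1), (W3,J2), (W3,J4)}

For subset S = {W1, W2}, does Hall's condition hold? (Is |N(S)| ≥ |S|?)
Yes: |N(S)| = 4, |S| = 2

Subset S = {W1, W2}
Neighbors N(S) = {J1, J2, J3, J4}

|N(S)| = 4, |S| = 2
Hall's condition: |N(S)| ≥ |S| is satisfied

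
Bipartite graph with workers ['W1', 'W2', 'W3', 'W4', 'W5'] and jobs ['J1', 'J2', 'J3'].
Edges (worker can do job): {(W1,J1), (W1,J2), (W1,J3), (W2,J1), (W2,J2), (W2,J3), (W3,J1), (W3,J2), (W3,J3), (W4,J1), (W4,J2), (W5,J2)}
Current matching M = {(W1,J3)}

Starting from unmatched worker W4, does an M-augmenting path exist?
Yes: W4 → J2

An M-augmenting path alternates non-matching / matching edges, starting and ending at unmatched vertices.
Path: W4 → J2
(J2 is unmatched in M, so the path is augmenting.)
Flipping edges along this path would increase |M| from 1 to 2.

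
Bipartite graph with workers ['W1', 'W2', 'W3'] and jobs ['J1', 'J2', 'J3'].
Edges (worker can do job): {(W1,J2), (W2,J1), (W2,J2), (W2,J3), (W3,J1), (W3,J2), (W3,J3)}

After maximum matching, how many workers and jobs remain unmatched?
Unmatched: 0 workers, 0 jobs

Maximum matching size: 3
Workers: 3 total, 3 matched, 0 unmatched
Jobs: 3 total, 3 matched, 0 unmatched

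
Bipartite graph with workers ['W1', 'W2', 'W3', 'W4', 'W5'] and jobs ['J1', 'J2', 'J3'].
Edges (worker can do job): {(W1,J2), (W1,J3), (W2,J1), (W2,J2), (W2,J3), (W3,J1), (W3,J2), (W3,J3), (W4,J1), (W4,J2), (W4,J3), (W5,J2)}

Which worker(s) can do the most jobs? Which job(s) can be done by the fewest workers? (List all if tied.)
Most versatile: W2, W3, W4 (3 jobs); Least covered: J1 (3 workers)

Worker degrees (jobs they can do): W1:2, W2:3, W3:3, W4:3, W5:1
Job degrees (workers who can do it): J1:3, J2:5, J3:4

Maximum worker degree is 3, achieved by: W2, W3, W4
Minimum job degree is 3, achieved by: J1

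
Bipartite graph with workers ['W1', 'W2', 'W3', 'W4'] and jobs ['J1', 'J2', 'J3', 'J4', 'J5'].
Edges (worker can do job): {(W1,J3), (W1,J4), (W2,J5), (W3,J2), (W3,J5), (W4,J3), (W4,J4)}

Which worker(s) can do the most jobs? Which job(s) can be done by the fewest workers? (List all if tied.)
Most versatile: W1, W3, W4 (2 jobs); Least covered: J1 (0 workers)

Worker degrees (jobs they can do): W1:2, W2:1, W3:2, W4:2
Job degrees (workers who can do it): J1:0, J2:1, J3:2, J4:2, J5:2

Maximum worker degree is 2, achieved by: W1, W3, W4
Minimum job degree is 0, achieved by: J1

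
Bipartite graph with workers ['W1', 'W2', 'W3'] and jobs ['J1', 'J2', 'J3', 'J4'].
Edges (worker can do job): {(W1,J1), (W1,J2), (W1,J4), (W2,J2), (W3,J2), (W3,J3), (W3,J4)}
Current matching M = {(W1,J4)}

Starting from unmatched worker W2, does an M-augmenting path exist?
Yes: W2 → J2

An M-augmenting path alternates non-matching / matching edges, starting and ending at unmatched vertices.
Path: W2 → J2
(J2 is unmatched in M, so the path is augmenting.)
Flipping edges along this path would increase |M| from 1 to 2.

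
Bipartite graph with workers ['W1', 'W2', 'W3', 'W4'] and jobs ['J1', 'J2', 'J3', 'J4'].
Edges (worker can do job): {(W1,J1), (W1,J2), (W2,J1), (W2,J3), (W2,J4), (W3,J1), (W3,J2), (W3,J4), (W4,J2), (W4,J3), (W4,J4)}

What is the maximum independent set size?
Maximum independent set = 4

By König's theorem:
- Min vertex cover = Max matching = 4
- Max independent set = Total vertices - Min vertex cover
- Max independent set = 8 - 4 = 4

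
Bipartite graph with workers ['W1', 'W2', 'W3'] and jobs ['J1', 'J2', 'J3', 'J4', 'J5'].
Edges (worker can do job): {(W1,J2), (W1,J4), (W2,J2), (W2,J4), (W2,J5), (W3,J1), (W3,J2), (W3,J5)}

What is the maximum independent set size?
Maximum independent set = 5

By König's theorem:
- Min vertex cover = Max matching = 3
- Max independent set = Total vertices - Min vertex cover
- Max independent set = 8 - 3 = 5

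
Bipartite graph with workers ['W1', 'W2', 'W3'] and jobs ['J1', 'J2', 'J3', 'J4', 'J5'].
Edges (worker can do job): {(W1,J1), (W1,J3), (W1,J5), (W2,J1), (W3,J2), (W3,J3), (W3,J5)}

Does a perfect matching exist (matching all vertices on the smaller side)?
Yes, perfect matching exists (size 3)

Perfect matching: {(W1,J3), (W2,J1), (W3,J5)}
All 3 vertices on the smaller side are matched.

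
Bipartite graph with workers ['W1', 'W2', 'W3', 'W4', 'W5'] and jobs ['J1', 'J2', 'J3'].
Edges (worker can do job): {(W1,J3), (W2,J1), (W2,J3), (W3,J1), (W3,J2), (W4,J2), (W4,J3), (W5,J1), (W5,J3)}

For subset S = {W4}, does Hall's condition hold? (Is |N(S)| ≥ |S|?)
Yes: |N(S)| = 2, |S| = 1

Subset S = {W4}
Neighbors N(S) = {J2, J3}

|N(S)| = 2, |S| = 1
Hall's condition: |N(S)| ≥ |S| is satisfied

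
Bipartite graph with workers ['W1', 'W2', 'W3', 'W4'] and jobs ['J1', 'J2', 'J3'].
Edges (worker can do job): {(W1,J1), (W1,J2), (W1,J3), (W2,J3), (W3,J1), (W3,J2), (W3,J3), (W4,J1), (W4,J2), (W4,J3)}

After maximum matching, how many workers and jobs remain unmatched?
Unmatched: 1 workers, 0 jobs

Maximum matching size: 3
Workers: 4 total, 3 matched, 1 unmatched
Jobs: 3 total, 3 matched, 0 unmatched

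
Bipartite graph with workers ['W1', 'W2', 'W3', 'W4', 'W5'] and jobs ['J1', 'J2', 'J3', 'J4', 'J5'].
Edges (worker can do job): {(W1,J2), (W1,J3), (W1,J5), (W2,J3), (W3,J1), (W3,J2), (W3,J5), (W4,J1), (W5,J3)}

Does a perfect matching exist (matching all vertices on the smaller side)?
No, maximum matching has size 4 < 5

Maximum matching has size 4, need 5 for perfect matching.
Unmatched workers: ['W2']
Unmatched jobs: ['J4']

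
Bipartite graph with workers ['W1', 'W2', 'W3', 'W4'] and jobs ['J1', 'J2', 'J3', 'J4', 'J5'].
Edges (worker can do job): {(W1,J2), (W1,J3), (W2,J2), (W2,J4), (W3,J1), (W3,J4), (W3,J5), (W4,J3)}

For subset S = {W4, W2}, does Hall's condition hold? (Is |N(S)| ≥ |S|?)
Yes: |N(S)| = 3, |S| = 2

Subset S = {W4, W2}
Neighbors N(S) = {J2, J3, J4}

|N(S)| = 3, |S| = 2
Hall's condition: |N(S)| ≥ |S| is satisfied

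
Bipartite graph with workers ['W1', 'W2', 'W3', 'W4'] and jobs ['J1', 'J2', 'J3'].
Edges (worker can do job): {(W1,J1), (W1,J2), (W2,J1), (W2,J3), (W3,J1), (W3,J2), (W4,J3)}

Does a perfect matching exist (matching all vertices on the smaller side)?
Yes, perfect matching exists (size 3)

Perfect matching: {(W1,J2), (W3,J1), (W4,J3)}
All 3 vertices on the smaller side are matched.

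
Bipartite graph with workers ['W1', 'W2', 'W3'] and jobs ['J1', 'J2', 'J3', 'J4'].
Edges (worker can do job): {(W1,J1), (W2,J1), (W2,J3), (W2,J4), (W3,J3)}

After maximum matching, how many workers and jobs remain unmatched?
Unmatched: 0 workers, 1 jobs

Maximum matching size: 3
Workers: 3 total, 3 matched, 0 unmatched
Jobs: 4 total, 3 matched, 1 unmatched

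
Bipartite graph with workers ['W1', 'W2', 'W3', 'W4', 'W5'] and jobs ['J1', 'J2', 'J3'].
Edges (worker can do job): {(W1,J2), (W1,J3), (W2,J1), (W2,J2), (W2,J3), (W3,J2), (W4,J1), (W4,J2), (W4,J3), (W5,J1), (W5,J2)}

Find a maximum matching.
Matching: {(W3,J2), (W4,J3), (W5,J1)}

Maximum matching (size 3):
  W3 → J2
  W4 → J3
  W5 → J1

Each worker is assigned to at most one job, and each job to at most one worker.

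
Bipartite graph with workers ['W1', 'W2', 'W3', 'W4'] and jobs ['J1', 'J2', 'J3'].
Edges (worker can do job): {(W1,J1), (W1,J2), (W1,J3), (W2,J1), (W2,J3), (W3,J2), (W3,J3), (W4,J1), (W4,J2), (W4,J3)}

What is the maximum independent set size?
Maximum independent set = 4

By König's theorem:
- Min vertex cover = Max matching = 3
- Max independent set = Total vertices - Min vertex cover
- Max independent set = 7 - 3 = 4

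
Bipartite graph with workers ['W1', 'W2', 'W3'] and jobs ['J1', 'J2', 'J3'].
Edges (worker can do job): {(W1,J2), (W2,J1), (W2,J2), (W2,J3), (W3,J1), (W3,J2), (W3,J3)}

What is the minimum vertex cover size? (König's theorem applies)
Minimum vertex cover size = 3

By König's theorem: in bipartite graphs,
min vertex cover = max matching = 3

Maximum matching has size 3, so minimum vertex cover also has size 3.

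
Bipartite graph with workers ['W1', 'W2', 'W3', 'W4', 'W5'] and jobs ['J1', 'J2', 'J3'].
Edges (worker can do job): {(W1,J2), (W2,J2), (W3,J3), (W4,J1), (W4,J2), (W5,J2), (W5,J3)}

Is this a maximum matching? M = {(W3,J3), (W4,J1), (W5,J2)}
Yes, size 3 is maximum

Proposed matching has size 3.
Maximum matching size for this graph: 3.

This is a maximum matching.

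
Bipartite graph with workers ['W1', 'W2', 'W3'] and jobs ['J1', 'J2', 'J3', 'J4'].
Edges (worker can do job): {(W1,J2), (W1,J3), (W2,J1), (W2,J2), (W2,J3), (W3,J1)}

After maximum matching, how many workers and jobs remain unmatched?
Unmatched: 0 workers, 1 jobs

Maximum matching size: 3
Workers: 3 total, 3 matched, 0 unmatched
Jobs: 4 total, 3 matched, 1 unmatched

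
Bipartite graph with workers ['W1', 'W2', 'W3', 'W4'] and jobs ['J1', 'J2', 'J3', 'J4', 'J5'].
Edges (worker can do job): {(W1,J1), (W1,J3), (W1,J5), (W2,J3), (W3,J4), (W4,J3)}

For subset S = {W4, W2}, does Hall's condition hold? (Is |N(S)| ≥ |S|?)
No: |N(S)| = 1, |S| = 2

Subset S = {W4, W2}
Neighbors N(S) = {J3}

|N(S)| = 1, |S| = 2
Hall's condition: |N(S)| ≥ |S| is NOT satisfied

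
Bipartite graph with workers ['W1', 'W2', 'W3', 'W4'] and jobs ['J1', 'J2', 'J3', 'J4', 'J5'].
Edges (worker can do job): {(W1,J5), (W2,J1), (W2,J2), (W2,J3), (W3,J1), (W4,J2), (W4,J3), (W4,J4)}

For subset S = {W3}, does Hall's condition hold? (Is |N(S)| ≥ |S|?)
Yes: |N(S)| = 1, |S| = 1

Subset S = {W3}
Neighbors N(S) = {J1}

|N(S)| = 1, |S| = 1
Hall's condition: |N(S)| ≥ |S| is satisfied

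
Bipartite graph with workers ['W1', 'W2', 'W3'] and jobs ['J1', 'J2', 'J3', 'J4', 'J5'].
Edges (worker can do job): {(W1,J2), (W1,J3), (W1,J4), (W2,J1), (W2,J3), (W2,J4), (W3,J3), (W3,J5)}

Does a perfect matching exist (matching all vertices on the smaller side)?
Yes, perfect matching exists (size 3)

Perfect matching: {(W1,J4), (W2,J1), (W3,J3)}
All 3 vertices on the smaller side are matched.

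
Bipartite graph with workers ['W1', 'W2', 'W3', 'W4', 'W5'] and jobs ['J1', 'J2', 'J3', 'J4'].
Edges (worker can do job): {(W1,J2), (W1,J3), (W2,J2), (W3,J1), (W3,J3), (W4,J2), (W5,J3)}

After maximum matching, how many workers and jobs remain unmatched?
Unmatched: 2 workers, 1 jobs

Maximum matching size: 3
Workers: 5 total, 3 matched, 2 unmatched
Jobs: 4 total, 3 matched, 1 unmatched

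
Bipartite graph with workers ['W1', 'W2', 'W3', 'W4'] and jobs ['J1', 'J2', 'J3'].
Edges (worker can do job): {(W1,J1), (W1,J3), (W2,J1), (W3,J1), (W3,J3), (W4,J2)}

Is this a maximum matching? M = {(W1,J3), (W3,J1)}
No, size 2 is not maximum

Proposed matching has size 2.
Maximum matching size for this graph: 3.

This is NOT maximum - can be improved to size 3.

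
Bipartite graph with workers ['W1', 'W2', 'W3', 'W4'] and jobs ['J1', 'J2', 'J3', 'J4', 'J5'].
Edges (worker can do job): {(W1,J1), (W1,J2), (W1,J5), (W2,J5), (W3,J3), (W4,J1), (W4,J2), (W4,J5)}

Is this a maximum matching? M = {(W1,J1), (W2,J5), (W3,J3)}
No, size 3 is not maximum

Proposed matching has size 3.
Maximum matching size for this graph: 4.

This is NOT maximum - can be improved to size 4.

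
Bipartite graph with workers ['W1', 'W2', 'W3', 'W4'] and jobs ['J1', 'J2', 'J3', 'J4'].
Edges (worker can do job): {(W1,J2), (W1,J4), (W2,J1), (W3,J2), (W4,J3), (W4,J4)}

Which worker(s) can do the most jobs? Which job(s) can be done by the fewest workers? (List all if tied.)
Most versatile: W1, W4 (2 jobs); Least covered: J1, J3 (1 workers)

Worker degrees (jobs they can do): W1:2, W2:1, W3:1, W4:2
Job degrees (workers who can do it): J1:1, J2:2, J3:1, J4:2

Maximum worker degree is 2, achieved by: W1, W4
Minimum job degree is 1, achieved by: J1, J3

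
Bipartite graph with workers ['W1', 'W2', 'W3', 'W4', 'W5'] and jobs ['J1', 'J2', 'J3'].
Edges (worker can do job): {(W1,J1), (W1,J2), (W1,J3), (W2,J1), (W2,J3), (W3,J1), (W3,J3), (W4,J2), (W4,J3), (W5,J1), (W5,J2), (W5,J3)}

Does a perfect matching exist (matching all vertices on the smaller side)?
Yes, perfect matching exists (size 3)

Perfect matching: {(W3,J1), (W4,J2), (W5,J3)}
All 3 vertices on the smaller side are matched.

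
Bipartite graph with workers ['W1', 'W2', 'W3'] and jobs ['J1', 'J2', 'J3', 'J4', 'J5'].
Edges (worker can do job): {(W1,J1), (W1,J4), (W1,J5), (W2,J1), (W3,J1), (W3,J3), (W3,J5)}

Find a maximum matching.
Matching: {(W1,J4), (W2,J1), (W3,J5)}

Maximum matching (size 3):
  W1 → J4
  W2 → J1
  W3 → J5

Each worker is assigned to at most one job, and each job to at most one worker.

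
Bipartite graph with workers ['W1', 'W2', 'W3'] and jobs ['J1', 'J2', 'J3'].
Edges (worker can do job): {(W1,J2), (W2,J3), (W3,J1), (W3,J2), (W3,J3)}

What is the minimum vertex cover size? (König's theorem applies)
Minimum vertex cover size = 3

By König's theorem: in bipartite graphs,
min vertex cover = max matching = 3

Maximum matching has size 3, so minimum vertex cover also has size 3.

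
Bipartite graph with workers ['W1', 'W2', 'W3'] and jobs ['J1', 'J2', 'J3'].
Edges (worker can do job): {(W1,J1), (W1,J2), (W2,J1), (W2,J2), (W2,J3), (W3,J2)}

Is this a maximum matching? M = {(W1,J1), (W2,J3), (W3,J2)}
Yes, size 3 is maximum

Proposed matching has size 3.
Maximum matching size for this graph: 3.

This is a maximum matching.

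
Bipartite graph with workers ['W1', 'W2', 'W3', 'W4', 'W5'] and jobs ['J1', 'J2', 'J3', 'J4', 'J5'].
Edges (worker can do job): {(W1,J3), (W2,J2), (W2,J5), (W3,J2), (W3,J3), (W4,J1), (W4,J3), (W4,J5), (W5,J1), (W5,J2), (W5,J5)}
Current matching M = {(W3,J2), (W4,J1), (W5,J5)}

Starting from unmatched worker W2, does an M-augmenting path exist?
Yes: W2 → J5 → W5 → J1 → W4 → J3

An M-augmenting path alternates non-matching / matching edges, starting and ending at unmatched vertices.
Path: W2 → J5 → W5 → J1 → W4 → J3
(J3 is unmatched in M, so the path is augmenting.)
Flipping edges along this path would increase |M| from 3 to 4.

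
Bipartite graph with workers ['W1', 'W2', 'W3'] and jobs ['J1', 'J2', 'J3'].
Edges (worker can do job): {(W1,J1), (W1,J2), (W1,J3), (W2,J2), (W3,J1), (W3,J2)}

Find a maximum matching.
Matching: {(W1,J3), (W2,J2), (W3,J1)}

Maximum matching (size 3):
  W1 → J3
  W2 → J2
  W3 → J1

Each worker is assigned to at most one job, and each job to at most one worker.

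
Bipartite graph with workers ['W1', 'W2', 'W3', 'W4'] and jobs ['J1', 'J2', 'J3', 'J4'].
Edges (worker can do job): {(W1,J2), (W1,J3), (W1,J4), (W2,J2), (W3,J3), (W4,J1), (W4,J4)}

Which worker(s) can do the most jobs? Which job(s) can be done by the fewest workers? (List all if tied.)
Most versatile: W1 (3 jobs); Least covered: J1 (1 workers)

Worker degrees (jobs they can do): W1:3, W2:1, W3:1, W4:2
Job degrees (workers who can do it): J1:1, J2:2, J3:2, J4:2

Maximum worker degree is 3, achieved by: W1
Minimum job degree is 1, achieved by: J1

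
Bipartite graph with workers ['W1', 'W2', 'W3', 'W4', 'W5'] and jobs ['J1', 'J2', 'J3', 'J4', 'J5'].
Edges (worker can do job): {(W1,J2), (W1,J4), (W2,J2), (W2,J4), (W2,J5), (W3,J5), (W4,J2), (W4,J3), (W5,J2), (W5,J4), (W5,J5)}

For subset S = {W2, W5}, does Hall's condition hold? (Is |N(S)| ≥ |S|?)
Yes: |N(S)| = 3, |S| = 2

Subset S = {W2, W5}
Neighbors N(S) = {J2, J4, J5}

|N(S)| = 3, |S| = 2
Hall's condition: |N(S)| ≥ |S| is satisfied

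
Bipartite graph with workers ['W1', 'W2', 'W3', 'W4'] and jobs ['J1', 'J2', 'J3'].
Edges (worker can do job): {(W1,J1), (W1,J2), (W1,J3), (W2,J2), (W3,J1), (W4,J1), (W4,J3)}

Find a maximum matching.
Matching: {(W1,J2), (W3,J1), (W4,J3)}

Maximum matching (size 3):
  W1 → J2
  W3 → J1
  W4 → J3

Each worker is assigned to at most one job, and each job to at most one worker.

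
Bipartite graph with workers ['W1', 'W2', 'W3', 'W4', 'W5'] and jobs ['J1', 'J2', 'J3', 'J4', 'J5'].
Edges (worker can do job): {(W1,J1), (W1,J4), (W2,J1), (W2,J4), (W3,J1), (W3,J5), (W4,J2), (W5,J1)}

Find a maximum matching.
Matching: {(W1,J4), (W3,J5), (W4,J2), (W5,J1)}

Maximum matching (size 4):
  W1 → J4
  W3 → J5
  W4 → J2
  W5 → J1

Each worker is assigned to at most one job, and each job to at most one worker.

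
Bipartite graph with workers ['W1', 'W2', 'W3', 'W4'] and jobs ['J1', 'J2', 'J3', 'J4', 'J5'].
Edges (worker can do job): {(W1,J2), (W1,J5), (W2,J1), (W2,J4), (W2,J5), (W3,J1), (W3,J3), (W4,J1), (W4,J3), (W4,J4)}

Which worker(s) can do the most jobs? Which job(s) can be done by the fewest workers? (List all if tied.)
Most versatile: W2, W4 (3 jobs); Least covered: J2 (1 workers)

Worker degrees (jobs they can do): W1:2, W2:3, W3:2, W4:3
Job degrees (workers who can do it): J1:3, J2:1, J3:2, J4:2, J5:2

Maximum worker degree is 3, achieved by: W2, W4
Minimum job degree is 1, achieved by: J2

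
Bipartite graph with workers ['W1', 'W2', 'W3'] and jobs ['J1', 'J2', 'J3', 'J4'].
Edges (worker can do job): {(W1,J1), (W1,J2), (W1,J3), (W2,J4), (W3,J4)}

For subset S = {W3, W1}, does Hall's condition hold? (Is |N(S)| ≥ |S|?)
Yes: |N(S)| = 4, |S| = 2

Subset S = {W3, W1}
Neighbors N(S) = {J1, J2, J3, J4}

|N(S)| = 4, |S| = 2
Hall's condition: |N(S)| ≥ |S| is satisfied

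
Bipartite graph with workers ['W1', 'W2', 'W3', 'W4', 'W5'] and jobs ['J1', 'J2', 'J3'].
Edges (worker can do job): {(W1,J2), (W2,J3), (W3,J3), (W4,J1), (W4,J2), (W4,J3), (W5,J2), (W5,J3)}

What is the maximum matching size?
Maximum matching size = 3

Maximum matching: {(W3,J3), (W4,J1), (W5,J2)}
Size: 3

This assigns 3 workers to 3 distinct jobs.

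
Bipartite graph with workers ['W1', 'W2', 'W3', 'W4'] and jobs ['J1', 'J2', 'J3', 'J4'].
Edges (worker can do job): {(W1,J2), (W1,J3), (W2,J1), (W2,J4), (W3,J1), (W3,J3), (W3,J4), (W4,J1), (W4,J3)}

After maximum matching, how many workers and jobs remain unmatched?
Unmatched: 0 workers, 0 jobs

Maximum matching size: 4
Workers: 4 total, 4 matched, 0 unmatched
Jobs: 4 total, 4 matched, 0 unmatched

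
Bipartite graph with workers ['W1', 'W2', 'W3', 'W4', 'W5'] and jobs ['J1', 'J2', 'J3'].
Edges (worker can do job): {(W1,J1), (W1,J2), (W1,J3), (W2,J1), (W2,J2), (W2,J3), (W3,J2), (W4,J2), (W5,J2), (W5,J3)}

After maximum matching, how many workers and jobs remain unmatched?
Unmatched: 2 workers, 0 jobs

Maximum matching size: 3
Workers: 5 total, 3 matched, 2 unmatched
Jobs: 3 total, 3 matched, 0 unmatched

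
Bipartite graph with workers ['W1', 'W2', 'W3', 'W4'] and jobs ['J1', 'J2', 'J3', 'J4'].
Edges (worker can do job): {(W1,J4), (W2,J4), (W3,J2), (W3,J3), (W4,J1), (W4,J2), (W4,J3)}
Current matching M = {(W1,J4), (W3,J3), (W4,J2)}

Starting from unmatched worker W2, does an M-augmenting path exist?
No augmenting path from W2

Alternating search from W2 reaches jobs: {J4}.
Every reachable job is already matched in M, and following those matched edges back to workers exposes no further unvisited jobs.
No M-augmenting path from W2 exists.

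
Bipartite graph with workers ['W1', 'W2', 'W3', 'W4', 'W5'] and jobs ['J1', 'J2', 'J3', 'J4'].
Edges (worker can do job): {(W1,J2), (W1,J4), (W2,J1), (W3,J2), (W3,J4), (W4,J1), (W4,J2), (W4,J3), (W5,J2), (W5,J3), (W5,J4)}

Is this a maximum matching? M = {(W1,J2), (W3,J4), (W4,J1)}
No, size 3 is not maximum

Proposed matching has size 3.
Maximum matching size for this graph: 4.

This is NOT maximum - can be improved to size 4.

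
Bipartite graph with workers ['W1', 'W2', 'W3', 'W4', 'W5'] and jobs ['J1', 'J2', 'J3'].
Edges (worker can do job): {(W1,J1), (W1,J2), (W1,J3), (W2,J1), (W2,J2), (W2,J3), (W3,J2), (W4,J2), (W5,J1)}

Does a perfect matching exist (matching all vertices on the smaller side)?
Yes, perfect matching exists (size 3)

Perfect matching: {(W1,J3), (W3,J2), (W5,J1)}
All 3 vertices on the smaller side are matched.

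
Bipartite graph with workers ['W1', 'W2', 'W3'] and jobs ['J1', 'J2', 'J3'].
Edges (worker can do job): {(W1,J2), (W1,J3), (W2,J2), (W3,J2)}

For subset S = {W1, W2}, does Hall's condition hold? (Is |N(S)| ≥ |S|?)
Yes: |N(S)| = 2, |S| = 2

Subset S = {W1, W2}
Neighbors N(S) = {J2, J3}

|N(S)| = 2, |S| = 2
Hall's condition: |N(S)| ≥ |S| is satisfied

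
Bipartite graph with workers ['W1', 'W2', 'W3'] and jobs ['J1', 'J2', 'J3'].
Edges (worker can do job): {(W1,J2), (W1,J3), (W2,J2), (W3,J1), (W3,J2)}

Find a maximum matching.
Matching: {(W1,J3), (W2,J2), (W3,J1)}

Maximum matching (size 3):
  W1 → J3
  W2 → J2
  W3 → J1

Each worker is assigned to at most one job, and each job to at most one worker.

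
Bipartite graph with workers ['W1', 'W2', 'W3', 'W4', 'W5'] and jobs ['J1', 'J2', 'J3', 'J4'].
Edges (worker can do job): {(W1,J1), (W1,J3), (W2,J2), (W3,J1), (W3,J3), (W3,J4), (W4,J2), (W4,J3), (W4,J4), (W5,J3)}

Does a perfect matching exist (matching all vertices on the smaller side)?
Yes, perfect matching exists (size 4)

Perfect matching: {(W1,J1), (W3,J4), (W4,J2), (W5,J3)}
All 4 vertices on the smaller side are matched.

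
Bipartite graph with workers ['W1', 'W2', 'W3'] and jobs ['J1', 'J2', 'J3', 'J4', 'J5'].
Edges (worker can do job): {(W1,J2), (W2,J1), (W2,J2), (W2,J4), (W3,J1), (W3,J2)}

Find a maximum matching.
Matching: {(W1,J2), (W2,J4), (W3,J1)}

Maximum matching (size 3):
  W1 → J2
  W2 → J4
  W3 → J1

Each worker is assigned to at most one job, and each job to at most one worker.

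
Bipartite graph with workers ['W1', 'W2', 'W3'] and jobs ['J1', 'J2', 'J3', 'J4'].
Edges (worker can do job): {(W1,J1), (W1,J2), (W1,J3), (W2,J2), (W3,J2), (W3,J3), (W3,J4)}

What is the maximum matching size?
Maximum matching size = 3

Maximum matching: {(W1,J1), (W2,J2), (W3,J4)}
Size: 3

This assigns 3 workers to 3 distinct jobs.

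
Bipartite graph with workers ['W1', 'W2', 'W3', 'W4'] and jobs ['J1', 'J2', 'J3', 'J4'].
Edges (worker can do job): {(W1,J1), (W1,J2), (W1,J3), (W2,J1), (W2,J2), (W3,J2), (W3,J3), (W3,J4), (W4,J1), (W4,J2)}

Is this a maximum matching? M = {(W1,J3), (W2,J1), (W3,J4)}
No, size 3 is not maximum

Proposed matching has size 3.
Maximum matching size for this graph: 4.

This is NOT maximum - can be improved to size 4.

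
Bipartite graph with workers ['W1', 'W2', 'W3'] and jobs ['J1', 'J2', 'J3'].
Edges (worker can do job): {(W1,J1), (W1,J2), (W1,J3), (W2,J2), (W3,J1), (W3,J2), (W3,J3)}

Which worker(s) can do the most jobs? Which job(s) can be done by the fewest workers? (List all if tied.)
Most versatile: W1, W3 (3 jobs); Least covered: J1, J3 (2 workers)

Worker degrees (jobs they can do): W1:3, W2:1, W3:3
Job degrees (workers who can do it): J1:2, J2:3, J3:2

Maximum worker degree is 3, achieved by: W1, W3
Minimum job degree is 2, achieved by: J1, J3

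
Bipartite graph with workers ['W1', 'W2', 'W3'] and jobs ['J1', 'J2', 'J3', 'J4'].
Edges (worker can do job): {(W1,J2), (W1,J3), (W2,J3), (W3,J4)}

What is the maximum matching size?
Maximum matching size = 3

Maximum matching: {(W1,J2), (W2,J3), (W3,J4)}
Size: 3

This assigns 3 workers to 3 distinct jobs.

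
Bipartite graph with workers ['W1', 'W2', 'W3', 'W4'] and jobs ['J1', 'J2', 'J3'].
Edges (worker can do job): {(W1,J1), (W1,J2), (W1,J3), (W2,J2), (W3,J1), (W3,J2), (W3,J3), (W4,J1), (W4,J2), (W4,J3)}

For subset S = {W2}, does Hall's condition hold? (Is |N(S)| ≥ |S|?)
Yes: |N(S)| = 1, |S| = 1

Subset S = {W2}
Neighbors N(S) = {J2}

|N(S)| = 1, |S| = 1
Hall's condition: |N(S)| ≥ |S| is satisfied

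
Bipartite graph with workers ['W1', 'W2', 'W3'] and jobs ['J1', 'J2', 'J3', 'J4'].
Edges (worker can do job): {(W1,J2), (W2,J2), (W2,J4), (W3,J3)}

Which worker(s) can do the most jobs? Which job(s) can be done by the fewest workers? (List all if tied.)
Most versatile: W2 (2 jobs); Least covered: J1 (0 workers)

Worker degrees (jobs they can do): W1:1, W2:2, W3:1
Job degrees (workers who can do it): J1:0, J2:2, J3:1, J4:1

Maximum worker degree is 2, achieved by: W2
Minimum job degree is 0, achieved by: J1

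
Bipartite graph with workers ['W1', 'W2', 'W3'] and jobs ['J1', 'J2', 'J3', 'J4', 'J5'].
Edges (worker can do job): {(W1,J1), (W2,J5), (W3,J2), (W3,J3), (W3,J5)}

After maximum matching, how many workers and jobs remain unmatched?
Unmatched: 0 workers, 2 jobs

Maximum matching size: 3
Workers: 3 total, 3 matched, 0 unmatched
Jobs: 5 total, 3 matched, 2 unmatched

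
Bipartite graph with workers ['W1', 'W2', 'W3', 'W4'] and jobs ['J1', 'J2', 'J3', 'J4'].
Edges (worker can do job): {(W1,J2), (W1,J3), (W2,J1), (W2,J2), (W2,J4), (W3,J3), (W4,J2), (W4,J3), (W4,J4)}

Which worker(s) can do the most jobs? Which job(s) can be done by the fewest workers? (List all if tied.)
Most versatile: W2, W4 (3 jobs); Least covered: J1 (1 workers)

Worker degrees (jobs they can do): W1:2, W2:3, W3:1, W4:3
Job degrees (workers who can do it): J1:1, J2:3, J3:3, J4:2

Maximum worker degree is 3, achieved by: W2, W4
Minimum job degree is 1, achieved by: J1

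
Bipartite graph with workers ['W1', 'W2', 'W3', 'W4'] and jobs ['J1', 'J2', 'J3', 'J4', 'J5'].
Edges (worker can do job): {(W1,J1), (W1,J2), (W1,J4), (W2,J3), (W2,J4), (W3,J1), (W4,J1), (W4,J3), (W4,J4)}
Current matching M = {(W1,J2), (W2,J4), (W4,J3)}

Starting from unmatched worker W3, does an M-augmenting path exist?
Yes: W3 → J1

An M-augmenting path alternates non-matching / matching edges, starting and ending at unmatched vertices.
Path: W3 → J1
(J1 is unmatched in M, so the path is augmenting.)
Flipping edges along this path would increase |M| from 3 to 4.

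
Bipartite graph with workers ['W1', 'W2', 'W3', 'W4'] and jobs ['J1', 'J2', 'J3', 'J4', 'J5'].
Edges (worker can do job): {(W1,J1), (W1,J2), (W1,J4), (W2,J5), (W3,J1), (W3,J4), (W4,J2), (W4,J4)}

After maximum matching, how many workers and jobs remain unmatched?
Unmatched: 0 workers, 1 jobs

Maximum matching size: 4
Workers: 4 total, 4 matched, 0 unmatched
Jobs: 5 total, 4 matched, 1 unmatched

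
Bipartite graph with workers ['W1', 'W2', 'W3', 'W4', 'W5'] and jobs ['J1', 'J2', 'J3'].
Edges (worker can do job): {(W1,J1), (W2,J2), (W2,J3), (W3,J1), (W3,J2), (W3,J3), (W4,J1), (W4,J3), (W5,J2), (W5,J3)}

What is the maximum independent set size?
Maximum independent set = 5

By König's theorem:
- Min vertex cover = Max matching = 3
- Max independent set = Total vertices - Min vertex cover
- Max independent set = 8 - 3 = 5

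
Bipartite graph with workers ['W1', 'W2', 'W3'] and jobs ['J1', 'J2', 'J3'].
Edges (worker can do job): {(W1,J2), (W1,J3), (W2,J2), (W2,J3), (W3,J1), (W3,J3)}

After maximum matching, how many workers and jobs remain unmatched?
Unmatched: 0 workers, 0 jobs

Maximum matching size: 3
Workers: 3 total, 3 matched, 0 unmatched
Jobs: 3 total, 3 matched, 0 unmatched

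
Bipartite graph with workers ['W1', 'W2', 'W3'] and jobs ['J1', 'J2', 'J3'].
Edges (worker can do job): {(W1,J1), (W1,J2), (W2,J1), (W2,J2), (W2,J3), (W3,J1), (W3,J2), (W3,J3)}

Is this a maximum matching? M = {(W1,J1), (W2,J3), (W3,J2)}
Yes, size 3 is maximum

Proposed matching has size 3.
Maximum matching size for this graph: 3.

This is a maximum matching.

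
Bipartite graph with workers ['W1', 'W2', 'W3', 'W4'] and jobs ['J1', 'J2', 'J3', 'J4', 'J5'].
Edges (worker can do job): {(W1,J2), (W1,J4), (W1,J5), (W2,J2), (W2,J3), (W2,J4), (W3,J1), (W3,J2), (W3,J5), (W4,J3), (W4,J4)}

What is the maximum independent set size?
Maximum independent set = 5

By König's theorem:
- Min vertex cover = Max matching = 4
- Max independent set = Total vertices - Min vertex cover
- Max independent set = 9 - 4 = 5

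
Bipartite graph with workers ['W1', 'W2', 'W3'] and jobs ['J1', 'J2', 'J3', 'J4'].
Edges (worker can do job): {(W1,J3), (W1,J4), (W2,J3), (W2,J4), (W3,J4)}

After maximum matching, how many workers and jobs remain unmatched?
Unmatched: 1 workers, 2 jobs

Maximum matching size: 2
Workers: 3 total, 2 matched, 1 unmatched
Jobs: 4 total, 2 matched, 2 unmatched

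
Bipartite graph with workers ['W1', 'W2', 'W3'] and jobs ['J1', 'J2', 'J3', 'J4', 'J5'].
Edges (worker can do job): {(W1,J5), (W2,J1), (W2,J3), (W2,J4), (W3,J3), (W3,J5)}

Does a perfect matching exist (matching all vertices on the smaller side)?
Yes, perfect matching exists (size 3)

Perfect matching: {(W1,J5), (W2,J4), (W3,J3)}
All 3 vertices on the smaller side are matched.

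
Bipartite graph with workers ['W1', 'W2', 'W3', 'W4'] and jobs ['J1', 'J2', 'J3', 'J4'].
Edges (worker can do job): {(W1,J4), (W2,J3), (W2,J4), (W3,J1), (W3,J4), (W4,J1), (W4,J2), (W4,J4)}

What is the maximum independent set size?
Maximum independent set = 4

By König's theorem:
- Min vertex cover = Max matching = 4
- Max independent set = Total vertices - Min vertex cover
- Max independent set = 8 - 4 = 4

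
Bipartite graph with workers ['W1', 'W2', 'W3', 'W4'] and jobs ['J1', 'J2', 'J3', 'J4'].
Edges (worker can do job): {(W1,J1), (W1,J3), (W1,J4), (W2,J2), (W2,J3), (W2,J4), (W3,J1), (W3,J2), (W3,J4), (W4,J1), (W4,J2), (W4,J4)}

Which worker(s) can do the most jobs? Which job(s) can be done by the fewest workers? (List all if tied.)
Most versatile: W1, W2, W3, W4 (3 jobs); Least covered: J3 (2 workers)

Worker degrees (jobs they can do): W1:3, W2:3, W3:3, W4:3
Job degrees (workers who can do it): J1:3, J2:3, J3:2, J4:4

Maximum worker degree is 3, achieved by: W1, W2, W3, W4
Minimum job degree is 2, achieved by: J3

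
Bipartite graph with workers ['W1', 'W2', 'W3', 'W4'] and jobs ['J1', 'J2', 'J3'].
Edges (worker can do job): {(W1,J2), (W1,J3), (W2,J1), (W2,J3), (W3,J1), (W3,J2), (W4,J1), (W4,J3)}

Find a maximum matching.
Matching: {(W2,J1), (W3,J2), (W4,J3)}

Maximum matching (size 3):
  W2 → J1
  W3 → J2
  W4 → J3

Each worker is assigned to at most one job, and each job to at most one worker.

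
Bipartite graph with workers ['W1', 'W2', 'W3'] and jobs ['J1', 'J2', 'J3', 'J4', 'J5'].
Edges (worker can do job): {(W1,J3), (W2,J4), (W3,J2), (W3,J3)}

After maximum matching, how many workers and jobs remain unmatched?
Unmatched: 0 workers, 2 jobs

Maximum matching size: 3
Workers: 3 total, 3 matched, 0 unmatched
Jobs: 5 total, 3 matched, 2 unmatched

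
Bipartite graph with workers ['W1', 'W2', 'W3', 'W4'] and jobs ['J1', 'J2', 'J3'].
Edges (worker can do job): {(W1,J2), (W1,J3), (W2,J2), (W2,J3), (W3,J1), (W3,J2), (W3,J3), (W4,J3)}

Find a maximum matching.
Matching: {(W1,J2), (W3,J1), (W4,J3)}

Maximum matching (size 3):
  W1 → J2
  W3 → J1
  W4 → J3

Each worker is assigned to at most one job, and each job to at most one worker.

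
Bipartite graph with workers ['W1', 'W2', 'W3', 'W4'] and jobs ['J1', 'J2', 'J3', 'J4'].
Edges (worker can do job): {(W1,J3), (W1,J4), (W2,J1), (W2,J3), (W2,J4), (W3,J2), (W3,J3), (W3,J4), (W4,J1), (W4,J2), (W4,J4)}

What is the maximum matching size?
Maximum matching size = 4

Maximum matching: {(W1,J4), (W2,J1), (W3,J3), (W4,J2)}
Size: 4

This assigns 4 workers to 4 distinct jobs.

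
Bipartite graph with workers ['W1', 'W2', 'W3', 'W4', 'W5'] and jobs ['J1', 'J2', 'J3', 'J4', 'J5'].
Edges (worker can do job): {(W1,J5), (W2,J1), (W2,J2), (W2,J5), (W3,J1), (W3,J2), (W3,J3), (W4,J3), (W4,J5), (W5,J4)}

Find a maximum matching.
Matching: {(W1,J5), (W2,J1), (W3,J2), (W4,J3), (W5,J4)}

Maximum matching (size 5):
  W1 → J5
  W2 → J1
  W3 → J2
  W4 → J3
  W5 → J4

Each worker is assigned to at most one job, and each job to at most one worker.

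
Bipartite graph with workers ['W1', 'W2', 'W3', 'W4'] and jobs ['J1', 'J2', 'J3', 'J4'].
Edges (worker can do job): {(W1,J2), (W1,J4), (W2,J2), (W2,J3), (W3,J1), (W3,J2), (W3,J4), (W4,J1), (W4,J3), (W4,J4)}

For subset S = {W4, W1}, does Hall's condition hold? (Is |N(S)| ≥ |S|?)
Yes: |N(S)| = 4, |S| = 2

Subset S = {W4, W1}
Neighbors N(S) = {J1, J2, J3, J4}

|N(S)| = 4, |S| = 2
Hall's condition: |N(S)| ≥ |S| is satisfied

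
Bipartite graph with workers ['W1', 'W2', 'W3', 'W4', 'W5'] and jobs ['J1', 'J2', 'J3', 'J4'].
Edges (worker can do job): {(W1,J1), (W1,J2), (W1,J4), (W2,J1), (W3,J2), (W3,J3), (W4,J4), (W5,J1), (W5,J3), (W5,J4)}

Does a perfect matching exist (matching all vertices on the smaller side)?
Yes, perfect matching exists (size 4)

Perfect matching: {(W1,J1), (W3,J2), (W4,J4), (W5,J3)}
All 4 vertices on the smaller side are matched.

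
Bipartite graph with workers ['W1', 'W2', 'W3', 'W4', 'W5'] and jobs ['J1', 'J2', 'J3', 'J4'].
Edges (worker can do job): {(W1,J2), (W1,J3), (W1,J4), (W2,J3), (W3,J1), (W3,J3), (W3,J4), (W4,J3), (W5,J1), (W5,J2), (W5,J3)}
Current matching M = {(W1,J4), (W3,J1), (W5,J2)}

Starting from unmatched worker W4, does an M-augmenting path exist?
Yes: W4 → J3

An M-augmenting path alternates non-matching / matching edges, starting and ending at unmatched vertices.
Path: W4 → J3
(J3 is unmatched in M, so the path is augmenting.)
Flipping edges along this path would increase |M| from 3 to 4.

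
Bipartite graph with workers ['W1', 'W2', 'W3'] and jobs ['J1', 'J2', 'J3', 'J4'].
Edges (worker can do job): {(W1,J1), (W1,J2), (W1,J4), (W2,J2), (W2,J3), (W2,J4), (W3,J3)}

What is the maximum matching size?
Maximum matching size = 3

Maximum matching: {(W1,J2), (W2,J4), (W3,J3)}
Size: 3

This assigns 3 workers to 3 distinct jobs.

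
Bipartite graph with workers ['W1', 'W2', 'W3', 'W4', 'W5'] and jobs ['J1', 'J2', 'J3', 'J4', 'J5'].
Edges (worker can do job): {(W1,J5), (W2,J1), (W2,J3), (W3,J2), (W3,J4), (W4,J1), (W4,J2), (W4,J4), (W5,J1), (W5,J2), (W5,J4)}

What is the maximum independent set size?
Maximum independent set = 5

By König's theorem:
- Min vertex cover = Max matching = 5
- Max independent set = Total vertices - Min vertex cover
- Max independent set = 10 - 5 = 5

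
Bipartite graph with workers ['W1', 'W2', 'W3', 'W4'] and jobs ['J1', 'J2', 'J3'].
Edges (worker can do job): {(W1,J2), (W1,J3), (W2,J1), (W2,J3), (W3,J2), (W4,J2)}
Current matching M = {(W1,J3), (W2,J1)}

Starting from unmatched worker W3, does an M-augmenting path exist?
Yes: W3 → J2

An M-augmenting path alternates non-matching / matching edges, starting and ending at unmatched vertices.
Path: W3 → J2
(J2 is unmatched in M, so the path is augmenting.)
Flipping edges along this path would increase |M| from 2 to 3.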